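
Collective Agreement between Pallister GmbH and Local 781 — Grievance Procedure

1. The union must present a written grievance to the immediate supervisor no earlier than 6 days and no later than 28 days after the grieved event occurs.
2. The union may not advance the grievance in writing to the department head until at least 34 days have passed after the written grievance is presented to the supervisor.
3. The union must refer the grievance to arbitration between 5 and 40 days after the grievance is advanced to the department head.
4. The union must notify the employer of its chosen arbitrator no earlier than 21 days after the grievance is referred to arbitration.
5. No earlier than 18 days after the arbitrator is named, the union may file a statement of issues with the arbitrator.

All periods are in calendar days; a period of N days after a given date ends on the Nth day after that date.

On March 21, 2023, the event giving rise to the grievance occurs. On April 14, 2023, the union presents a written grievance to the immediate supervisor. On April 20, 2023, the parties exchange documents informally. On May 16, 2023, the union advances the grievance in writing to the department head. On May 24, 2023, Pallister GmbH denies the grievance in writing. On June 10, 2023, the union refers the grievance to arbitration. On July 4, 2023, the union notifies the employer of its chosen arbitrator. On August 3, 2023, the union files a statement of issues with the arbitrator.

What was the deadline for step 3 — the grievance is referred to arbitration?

Step 3 runs from May 16, 2023, when the grievance is advanced to the department head. The window is 5–40 days after May 16, 2023; it closes on June 25, 2023.

June 25, 2023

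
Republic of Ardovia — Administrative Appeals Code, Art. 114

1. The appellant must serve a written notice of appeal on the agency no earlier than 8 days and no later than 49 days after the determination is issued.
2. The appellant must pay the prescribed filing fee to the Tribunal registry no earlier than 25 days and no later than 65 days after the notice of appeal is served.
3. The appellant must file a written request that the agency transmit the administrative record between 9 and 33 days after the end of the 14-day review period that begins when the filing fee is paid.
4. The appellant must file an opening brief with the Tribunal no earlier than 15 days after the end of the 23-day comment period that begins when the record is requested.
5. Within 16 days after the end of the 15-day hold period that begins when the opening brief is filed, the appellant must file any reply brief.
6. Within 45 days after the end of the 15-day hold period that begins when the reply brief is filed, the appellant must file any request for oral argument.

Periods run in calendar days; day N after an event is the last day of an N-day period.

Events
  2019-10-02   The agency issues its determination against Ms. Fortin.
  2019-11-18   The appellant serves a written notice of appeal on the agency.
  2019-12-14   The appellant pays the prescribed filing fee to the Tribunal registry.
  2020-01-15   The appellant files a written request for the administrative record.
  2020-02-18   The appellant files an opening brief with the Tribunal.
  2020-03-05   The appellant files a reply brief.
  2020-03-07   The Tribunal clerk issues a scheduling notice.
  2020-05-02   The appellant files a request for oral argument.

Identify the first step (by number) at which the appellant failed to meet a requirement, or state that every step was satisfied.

(1) the permitted window runs from 2019-10-02 + 8 = 2019-10-10 to 2019-10-02 + 49 = 2019-11-20; 2019-11-18 falls inside that range.
(2) the permitted window runs from 2019-11-18 + 25 = 2019-12-13 to 2019-11-18 + 65 = 2020-01-22; 2019-12-14 falls inside that range.
(3) the permitted window runs from 2019-12-28 + 9 = 2020-01-06 to 2019-12-28 + 33 = 2020-01-30; 2020-01-15 falls inside that range.
(4) permitted from 2020-02-07 + 15 days = 2020-02-22 onward; 2020-02-18 is 4 days before the earliest permitted date.
The procedure was therefore not followed at step 4.

Step 4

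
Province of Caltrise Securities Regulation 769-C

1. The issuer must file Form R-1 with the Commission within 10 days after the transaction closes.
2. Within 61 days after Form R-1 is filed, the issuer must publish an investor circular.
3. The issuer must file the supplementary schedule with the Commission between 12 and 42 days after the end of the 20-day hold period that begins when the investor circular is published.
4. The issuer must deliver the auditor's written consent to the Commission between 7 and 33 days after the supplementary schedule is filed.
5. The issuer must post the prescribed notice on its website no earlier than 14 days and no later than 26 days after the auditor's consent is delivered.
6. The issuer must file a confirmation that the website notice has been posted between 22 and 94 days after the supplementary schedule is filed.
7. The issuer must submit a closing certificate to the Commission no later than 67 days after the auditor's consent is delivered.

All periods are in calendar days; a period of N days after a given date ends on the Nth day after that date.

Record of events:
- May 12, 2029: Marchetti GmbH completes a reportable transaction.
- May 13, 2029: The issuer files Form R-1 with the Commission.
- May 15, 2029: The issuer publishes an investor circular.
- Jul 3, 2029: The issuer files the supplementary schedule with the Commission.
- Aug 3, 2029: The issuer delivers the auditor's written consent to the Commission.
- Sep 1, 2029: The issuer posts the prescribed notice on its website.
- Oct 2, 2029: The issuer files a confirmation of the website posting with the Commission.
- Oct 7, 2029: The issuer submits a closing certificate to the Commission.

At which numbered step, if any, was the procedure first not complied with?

(1) due by May 12, 2029 + 10 days = May 22, 2029; done May 13, 2029 — timely.
(2) due by May 13, 2029 + 61 days = Jul 13, 2029; done May 15, 2029 — timely.
(3) the permitted window runs from Jun 4, 2029 + 12 = Jun 16, 2029 to Jun 4, 2029 + 42 = Jul 16, 2029; Jul 3, 2029 falls inside that range.
(4) the permitted window runs from Jul 3, 2029 + 7 = Jul 10, 2029 to Jul 3, 2029 + 33 = Aug 5, 2029; done Aug 3, 2029, which is between those dates.
(5) the permitted window runs from Aug 3, 2029 + 14 = Aug 17, 2029 to Aug 3, 2029 + 26 = Aug 29, 2029; done Sep 1, 2029 — 3 days after the window closed.

Step 5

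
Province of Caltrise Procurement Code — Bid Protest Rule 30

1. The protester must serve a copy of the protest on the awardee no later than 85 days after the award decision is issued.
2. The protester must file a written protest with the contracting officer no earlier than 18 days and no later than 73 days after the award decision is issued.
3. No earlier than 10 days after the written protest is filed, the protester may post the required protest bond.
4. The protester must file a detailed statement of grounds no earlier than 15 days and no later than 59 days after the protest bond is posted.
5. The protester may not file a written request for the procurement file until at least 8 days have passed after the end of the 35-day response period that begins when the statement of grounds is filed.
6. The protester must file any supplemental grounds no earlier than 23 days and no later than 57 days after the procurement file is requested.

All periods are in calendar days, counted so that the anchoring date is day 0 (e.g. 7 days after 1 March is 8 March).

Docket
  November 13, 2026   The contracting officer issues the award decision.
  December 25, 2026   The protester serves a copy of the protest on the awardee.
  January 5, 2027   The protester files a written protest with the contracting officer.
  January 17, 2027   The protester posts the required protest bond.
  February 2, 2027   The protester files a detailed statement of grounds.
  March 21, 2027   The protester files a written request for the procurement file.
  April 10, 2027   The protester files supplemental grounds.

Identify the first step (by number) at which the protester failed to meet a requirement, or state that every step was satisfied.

(1) due by November 13, 2026 + 85 days = February 6, 2027; completed December 25, 2026, before the deadline.
(2) the permitted window runs from November 13, 2026 + 18 = December 1, 2026 to November 13, 2026 + 73 = January 25, 2027; done January 5, 2027, which is between those dates.
(3) permitted from January 5, 2027 + 10 days = January 15, 2027 onward; done January 17, 2027, after the minimum wait.
(4) the permitted window runs from January 17, 2027 + 15 = February 1, 2027 to January 17, 2027 + 59 = March 17, 2027; February 2, 2027 falls inside that range.
(5) permitted from March 9, 2027 + 8 days = March 17, 2027 onward; done March 21, 2027 — permitted.
(6) the permitted window runs from March 21, 2027 + 23 = April 13, 2027 to March 21, 2027 + 57 = May 17, 2027; done April 10, 2027 — 3 days before the window opened.

Step 6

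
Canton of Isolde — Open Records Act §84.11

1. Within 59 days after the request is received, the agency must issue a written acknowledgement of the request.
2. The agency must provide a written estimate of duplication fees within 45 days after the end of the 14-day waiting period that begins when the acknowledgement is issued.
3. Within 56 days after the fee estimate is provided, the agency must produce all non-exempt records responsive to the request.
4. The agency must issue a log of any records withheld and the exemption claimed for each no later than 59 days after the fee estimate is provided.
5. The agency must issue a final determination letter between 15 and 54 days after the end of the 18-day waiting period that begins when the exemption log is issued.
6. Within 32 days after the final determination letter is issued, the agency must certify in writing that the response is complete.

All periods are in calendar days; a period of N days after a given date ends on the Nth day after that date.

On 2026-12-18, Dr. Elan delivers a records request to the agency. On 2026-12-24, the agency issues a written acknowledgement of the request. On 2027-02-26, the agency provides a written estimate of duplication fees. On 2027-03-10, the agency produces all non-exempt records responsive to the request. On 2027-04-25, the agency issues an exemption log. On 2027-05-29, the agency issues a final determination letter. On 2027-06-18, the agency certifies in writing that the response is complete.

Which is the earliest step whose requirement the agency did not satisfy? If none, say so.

(1) due by 2026-12-18 + 59 days = 2027-02-15; completed 2026-12-24, before the deadline.
(2) due by 2027-01-07 + 45 days = 2027-02-21; done 2027-02-26 — 5 days late.
That is the first point of non-compliance.

Step 2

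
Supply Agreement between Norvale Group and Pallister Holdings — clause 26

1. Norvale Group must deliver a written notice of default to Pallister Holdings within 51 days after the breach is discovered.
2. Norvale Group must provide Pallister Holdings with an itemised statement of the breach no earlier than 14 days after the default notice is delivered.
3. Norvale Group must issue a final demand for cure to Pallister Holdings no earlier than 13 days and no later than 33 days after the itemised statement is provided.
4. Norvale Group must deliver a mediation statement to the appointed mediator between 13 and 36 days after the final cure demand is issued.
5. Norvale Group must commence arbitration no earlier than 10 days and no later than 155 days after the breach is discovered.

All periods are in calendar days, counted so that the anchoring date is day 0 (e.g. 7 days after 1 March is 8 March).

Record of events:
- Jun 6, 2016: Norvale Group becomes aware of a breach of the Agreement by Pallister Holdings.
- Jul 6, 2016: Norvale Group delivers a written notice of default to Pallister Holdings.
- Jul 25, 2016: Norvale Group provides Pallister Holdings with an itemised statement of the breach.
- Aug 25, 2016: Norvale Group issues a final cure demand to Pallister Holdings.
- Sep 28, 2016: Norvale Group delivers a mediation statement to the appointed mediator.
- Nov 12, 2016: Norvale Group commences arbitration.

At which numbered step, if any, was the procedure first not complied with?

Step 5

Step 1: 51 days after Jun 6, 2016 (when the breach is discovered) is Jul 27, 2016; done Jul 6, 2016 — timely.
Step 2: the earliest permitted date is 14 days after Jul 6, 2016 (when the default notice is delivered), i.e. Jul 20, 2016; done Jul 25, 2016, after the minimum wait.
Step 3: the window is 13–33 days after Jul 25, 2016 (when the itemised statement is provided), so Aug 7, 2016 through Aug 27, 2016; done Aug 25, 2016, which is between those dates.
Step 4: the window is 13–36 days after Aug 25, 2016 (when the final cure demand is issued), so Sep 7, 2016 through Sep 30, 2016; done Sep 28, 2016 — within the window.
Step 5: the window is 10–155 days after Jun 6, 2016 (when the breach is discovered), so Jun 16, 2016 through Nov 8, 2016; Nov 12, 2016 is 4 days past the end of the window.
The analysis stops there.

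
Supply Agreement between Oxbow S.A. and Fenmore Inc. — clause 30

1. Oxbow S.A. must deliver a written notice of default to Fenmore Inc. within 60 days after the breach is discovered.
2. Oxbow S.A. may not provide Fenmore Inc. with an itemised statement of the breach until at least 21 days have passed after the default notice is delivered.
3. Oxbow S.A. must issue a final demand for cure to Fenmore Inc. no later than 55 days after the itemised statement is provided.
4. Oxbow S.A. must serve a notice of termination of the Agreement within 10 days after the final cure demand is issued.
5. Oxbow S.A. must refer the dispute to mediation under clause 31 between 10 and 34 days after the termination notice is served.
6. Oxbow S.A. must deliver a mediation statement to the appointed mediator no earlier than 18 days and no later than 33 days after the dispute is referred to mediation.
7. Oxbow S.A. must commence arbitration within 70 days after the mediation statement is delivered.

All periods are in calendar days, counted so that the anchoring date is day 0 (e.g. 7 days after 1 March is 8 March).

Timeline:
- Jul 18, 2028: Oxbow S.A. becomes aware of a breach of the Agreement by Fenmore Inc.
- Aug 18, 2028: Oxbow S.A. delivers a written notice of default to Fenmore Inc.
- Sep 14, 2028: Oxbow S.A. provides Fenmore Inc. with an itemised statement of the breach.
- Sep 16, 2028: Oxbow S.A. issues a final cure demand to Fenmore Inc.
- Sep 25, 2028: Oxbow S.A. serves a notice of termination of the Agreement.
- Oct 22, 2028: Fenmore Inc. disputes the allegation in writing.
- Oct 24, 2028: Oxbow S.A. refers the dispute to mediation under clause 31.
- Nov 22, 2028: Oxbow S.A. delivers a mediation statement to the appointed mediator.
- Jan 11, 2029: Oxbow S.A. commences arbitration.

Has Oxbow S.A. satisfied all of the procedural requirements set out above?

Yes

(1) due by Jul 18, 2028 + 60 days = Sep 16, 2028; completed Aug 18, 2028, before the deadline.
(2) permitted from Aug 18, 2028 + 21 days = Sep 8, 2028 onward; done Sep 14, 2028 — permitted.
(3) due by Sep 14, 2028 + 55 days = Nov 8, 2028; completed Sep 16, 2028, before the deadline.
(4) due by Sep 16, 2028 + 10 days = Sep 26, 2028; done Sep 25, 2028 — timely.
(5) the permitted window runs from Sep 25, 2028 + 10 = Oct 5, 2028 to Sep 25, 2028 + 34 = Oct 29, 2028; done Oct 24, 2028 — within the window.
(6) the permitted window runs from Oct 24, 2028 + 18 = Nov 11, 2028 to Oct 24, 2028 + 33 = Nov 26, 2028; Nov 22, 2028 falls inside that range.
(7) due by Nov 22, 2028 + 70 days = Jan 31, 2029; done Jan 11, 2029 — timely.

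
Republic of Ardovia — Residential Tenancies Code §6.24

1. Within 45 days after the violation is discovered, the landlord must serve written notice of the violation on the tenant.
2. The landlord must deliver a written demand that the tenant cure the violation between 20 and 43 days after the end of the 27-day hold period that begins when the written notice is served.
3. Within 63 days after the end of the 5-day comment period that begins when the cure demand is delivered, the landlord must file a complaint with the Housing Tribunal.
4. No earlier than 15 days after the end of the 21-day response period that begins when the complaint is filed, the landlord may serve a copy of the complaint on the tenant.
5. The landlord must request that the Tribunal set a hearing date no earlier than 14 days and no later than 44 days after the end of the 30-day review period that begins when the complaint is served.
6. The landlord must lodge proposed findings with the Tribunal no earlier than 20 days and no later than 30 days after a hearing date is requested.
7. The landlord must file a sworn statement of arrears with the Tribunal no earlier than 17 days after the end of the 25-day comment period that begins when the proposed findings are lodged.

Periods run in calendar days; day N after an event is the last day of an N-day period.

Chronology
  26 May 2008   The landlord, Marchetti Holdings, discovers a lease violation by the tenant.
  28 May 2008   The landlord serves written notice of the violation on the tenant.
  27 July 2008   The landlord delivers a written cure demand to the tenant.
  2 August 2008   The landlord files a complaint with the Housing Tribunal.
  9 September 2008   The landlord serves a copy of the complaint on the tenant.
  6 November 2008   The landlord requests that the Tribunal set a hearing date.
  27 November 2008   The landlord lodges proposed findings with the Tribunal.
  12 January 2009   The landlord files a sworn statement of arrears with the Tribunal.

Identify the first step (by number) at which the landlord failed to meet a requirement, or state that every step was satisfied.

(1) due by 26 May 2008 + 45 days = 10 July 2008; 28 May 2008 is within that limit.
(2) the permitted window runs from 24 June 2008 + 20 = 14 July 2008 to 24 June 2008 + 43 = 6 August 2008; done 27 July 2008, which is between those dates.
(3) due by 1 August 2008 + 63 days = 3 October 2008; completed 2 August 2008, before the deadline.
(4) permitted from 23 August 2008 + 15 days = 7 September 2008 onward; done 9 September 2008 — permitted.
(5) the permitted window runs from 9 October 2008 + 14 = 23 October 2008 to 9 October 2008 + 44 = 22 November 2008; 6 November 2008 falls inside that range.
(6) the permitted window runs from 6 November 2008 + 20 = 26 November 2008 to 6 November 2008 + 30 = 6 December 2008; 27 November 2008 falls inside that range.
(7) permitted from 22 December 2008 + 17 days = 8 January 2009 onward; 12 January 2009 is on or after that date.

None — every step was satisfied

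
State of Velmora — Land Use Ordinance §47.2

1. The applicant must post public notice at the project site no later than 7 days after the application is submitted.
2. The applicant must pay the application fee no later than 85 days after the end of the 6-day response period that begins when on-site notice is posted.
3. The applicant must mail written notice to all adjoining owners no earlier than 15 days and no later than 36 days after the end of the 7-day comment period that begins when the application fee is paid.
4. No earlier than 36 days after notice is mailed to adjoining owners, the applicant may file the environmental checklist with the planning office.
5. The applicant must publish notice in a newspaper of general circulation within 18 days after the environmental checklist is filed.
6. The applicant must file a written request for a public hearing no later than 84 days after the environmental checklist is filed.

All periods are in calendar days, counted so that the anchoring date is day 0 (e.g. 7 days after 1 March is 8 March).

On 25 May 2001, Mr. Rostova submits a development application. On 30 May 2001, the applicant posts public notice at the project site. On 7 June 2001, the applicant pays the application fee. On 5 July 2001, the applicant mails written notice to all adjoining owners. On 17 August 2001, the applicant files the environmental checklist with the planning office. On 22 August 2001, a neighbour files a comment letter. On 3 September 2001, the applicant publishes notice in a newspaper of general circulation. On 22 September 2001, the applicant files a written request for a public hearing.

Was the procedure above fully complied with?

Yes

Step 1 — counting 7 days from 25 May 2001 (when the application is submitted) gives a deadline of 1 June 2001; done 30 May 2001 — timely.
Step 2 — counting 85 days from 5 June 2001 (end of the 6-day response period, which began when on-site notice is posted on 30 May 2001) gives a deadline of 29 August 2001; completed 7 June 2001, before the deadline.
Step 3 — 15 and 36 days from 14 June 2001 (end of the 7-day comment period, which began when the application fee is paid on 7 June 2001) are 29 June 2001 and 20 July 2001 respectively; done 5 July 2001, which is between those dates.
Step 4 — must wait 36 days from 5 July 2001 (when notice is mailed to adjoining owners), so not before 10 August 2001; 17 August 2001 is on or after that date.
Step 5 — counting 18 days from 17 August 2001 (when the environmental checklist is filed) gives a deadline of 4 September 2001; done 3 September 2001 — timely.
Step 6 — counting 84 days from 17 August 2001 (when the environmental checklist is filed) gives a deadline of 9 November 2001; completed 22 September 2001, before the deadline.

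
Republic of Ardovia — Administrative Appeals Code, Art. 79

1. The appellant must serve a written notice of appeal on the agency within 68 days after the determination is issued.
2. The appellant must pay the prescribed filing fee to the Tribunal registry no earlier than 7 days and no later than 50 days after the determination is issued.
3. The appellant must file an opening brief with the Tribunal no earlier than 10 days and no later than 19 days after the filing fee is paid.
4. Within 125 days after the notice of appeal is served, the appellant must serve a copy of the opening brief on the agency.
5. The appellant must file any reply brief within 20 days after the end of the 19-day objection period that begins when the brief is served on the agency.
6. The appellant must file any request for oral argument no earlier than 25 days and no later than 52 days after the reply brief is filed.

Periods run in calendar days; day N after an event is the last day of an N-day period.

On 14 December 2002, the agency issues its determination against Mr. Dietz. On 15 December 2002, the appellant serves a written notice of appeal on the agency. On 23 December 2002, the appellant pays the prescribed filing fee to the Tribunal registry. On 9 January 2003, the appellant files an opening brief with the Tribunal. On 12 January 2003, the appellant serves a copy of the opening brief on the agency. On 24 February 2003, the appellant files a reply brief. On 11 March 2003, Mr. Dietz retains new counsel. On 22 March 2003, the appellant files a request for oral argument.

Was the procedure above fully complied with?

(1) due by 14 December 2002 + 68 days = 20 February 2003; 15 December 2002 is within that limit.
(2) the permitted window runs from 14 December 2002 + 7 = 21 December 2002 to 14 December 2002 + 50 = 2 February 2003; done 23 December 2002 — within the window.
(3) the permitted window runs from 23 December 2002 + 10 = 2 January 2003 to 23 December 2002 + 19 = 11 January 2003; done 9 January 2003 — within the window.
(4) due by 15 December 2002 + 125 days = 19 April 2003; 12 January 2003 is within that limit.
(5) due by 31 January 2003 + 20 days = 20 February 2003; not done until 24 February 2003, 4 days after the deadline.
That is the first point of non-compliance.

No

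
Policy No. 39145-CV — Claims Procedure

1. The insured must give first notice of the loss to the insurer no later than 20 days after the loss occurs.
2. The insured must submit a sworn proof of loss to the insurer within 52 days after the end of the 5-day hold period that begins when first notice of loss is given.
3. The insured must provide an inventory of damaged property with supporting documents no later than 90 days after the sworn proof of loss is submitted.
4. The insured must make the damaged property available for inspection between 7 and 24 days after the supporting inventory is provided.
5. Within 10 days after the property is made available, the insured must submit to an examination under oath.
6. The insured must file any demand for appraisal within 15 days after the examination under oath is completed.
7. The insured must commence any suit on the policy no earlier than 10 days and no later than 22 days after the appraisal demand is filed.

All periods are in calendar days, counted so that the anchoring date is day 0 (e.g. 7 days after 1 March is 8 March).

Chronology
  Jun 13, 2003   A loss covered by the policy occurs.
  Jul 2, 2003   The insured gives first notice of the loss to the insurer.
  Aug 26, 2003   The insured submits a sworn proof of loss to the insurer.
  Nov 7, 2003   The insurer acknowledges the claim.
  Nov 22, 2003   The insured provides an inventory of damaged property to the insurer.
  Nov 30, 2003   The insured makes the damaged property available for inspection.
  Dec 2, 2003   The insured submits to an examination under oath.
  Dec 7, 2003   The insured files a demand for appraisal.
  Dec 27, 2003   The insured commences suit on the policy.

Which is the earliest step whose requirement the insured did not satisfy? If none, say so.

Step 1 — counting 20 days from Jun 13, 2003 (when the loss occurs) gives a deadline of Jul 3, 2003; Jul 2, 2003 is within that limit.
Step 2 — counting 52 days from Jul 7, 2003 (end of the 5-day hold period, which began when first notice of loss is given on Jul 2, 2003) gives a deadline of Aug 28, 2003; Aug 26, 2003 is within that limit.
Step 3 — counting 90 days from Aug 26, 2003 (when the sworn proof of loss is submitted) gives a deadline of Nov 24, 2003; done Nov 22, 2003 — timely.
Step 4 — 7 and 24 days from Nov 22, 2003 (when the supporting inventory is provided) are Nov 29, 2003 and Dec 16, 2003 respectively; done Nov 30, 2003 — within the window.
Step 5 — counting 10 days from Nov 30, 2003 (when the property is made available) gives a deadline of Dec 10, 2003; Dec 2, 2003 is within that limit.
Step 6 — counting 15 days from Dec 2, 2003 (when the examination under oath is completed) gives a deadline of Dec 17, 2003; done Dec 7, 2003 — timely.
Step 7 — 10 and 22 days from Dec 7, 2003 (when the appraisal demand is filed) are Dec 17, 2003 and Dec 29, 2003 respectively; done Dec 27, 2003 — within the window.

None — every step was satisfied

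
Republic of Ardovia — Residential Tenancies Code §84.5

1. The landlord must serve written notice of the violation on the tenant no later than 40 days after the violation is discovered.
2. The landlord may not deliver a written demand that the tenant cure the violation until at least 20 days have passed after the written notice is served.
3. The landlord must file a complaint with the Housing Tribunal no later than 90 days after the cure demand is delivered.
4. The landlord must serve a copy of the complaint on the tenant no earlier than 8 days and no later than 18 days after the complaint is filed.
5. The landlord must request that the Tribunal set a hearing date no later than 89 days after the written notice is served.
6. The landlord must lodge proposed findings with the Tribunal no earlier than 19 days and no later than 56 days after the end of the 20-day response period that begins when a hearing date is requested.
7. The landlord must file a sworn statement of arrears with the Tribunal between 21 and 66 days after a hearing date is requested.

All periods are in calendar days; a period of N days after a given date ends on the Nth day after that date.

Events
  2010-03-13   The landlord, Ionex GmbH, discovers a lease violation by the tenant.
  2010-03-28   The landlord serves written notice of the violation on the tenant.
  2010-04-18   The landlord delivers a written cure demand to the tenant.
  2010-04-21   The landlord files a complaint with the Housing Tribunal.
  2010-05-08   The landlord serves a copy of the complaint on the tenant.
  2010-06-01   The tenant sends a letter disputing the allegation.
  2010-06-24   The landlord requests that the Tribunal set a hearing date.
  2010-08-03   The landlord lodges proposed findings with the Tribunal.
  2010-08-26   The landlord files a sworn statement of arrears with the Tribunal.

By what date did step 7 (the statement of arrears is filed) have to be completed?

2010-08-29

Step 7 runs from 2010-06-24, when a hearing date is requested. The window is 21–66 days after 2010-06-24; it closes on 2010-08-29.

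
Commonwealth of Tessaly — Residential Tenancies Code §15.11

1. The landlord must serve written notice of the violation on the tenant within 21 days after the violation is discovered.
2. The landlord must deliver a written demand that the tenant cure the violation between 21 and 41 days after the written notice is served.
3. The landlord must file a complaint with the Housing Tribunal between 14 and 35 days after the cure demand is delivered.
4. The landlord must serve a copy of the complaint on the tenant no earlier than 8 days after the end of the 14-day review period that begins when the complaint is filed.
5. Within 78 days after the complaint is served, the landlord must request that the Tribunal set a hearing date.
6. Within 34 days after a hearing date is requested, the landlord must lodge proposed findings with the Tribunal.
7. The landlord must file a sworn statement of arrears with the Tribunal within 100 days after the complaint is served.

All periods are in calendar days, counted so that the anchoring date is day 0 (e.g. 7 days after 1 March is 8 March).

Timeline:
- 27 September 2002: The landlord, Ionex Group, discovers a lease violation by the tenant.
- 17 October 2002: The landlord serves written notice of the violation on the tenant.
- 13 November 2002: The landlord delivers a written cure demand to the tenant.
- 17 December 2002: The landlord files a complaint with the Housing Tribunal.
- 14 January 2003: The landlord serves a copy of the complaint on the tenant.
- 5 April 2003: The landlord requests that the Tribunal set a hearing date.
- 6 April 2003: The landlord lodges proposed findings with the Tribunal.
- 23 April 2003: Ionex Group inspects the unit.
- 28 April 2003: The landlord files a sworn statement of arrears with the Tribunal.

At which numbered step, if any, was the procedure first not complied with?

Step 5

Step 1 — counting 21 days from 27 September 2002 (when the violation is discovered) gives a deadline of 18 October 2002; completed 17 October 2002, before the deadline.
Step 2 — 21 and 41 days from 17 October 2002 (when the written notice is served) are 7 November 2002 and 27 November 2002 respectively; done 13 November 2002, which is between those dates.
Step 3 — 14 and 35 days from 13 November 2002 (when the cure demand is delivered) are 27 November 2002 and 18 December 2002 respectively; done 17 December 2002 — within the window.
Step 4 — must wait 8 days from 31 December 2002 (end of the 14-day review period, which began when the complaint is filed on 17 December 2002), so not before 8 January 2003; done 14 January 2003 — permitted.
Step 5 — counting 78 days from 14 January 2003 (when the complaint is served) gives a deadline of 2 April 2003; 5 April 2003 misses that deadline by 3 days.
That is the first point of non-compliance.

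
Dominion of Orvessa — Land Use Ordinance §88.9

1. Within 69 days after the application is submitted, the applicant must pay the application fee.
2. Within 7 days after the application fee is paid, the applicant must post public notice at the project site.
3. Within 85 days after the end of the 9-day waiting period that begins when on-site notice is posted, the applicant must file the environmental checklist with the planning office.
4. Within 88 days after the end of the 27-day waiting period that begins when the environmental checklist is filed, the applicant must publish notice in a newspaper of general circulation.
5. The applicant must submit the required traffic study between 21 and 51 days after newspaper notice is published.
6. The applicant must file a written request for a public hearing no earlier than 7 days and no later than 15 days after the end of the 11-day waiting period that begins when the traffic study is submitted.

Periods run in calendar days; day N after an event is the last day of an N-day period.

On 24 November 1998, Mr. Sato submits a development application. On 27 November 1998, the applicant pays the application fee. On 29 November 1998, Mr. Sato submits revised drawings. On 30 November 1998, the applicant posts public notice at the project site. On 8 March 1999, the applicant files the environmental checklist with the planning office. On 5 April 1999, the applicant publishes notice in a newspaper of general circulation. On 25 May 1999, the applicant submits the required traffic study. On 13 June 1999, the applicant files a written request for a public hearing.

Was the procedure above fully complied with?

No

(1) due by 24 November 1998 + 69 days = 1 February 1999; 27 November 1998 is within that limit.
(2) due by 27 November 1998 + 7 days = 4 December 1998; 30 November 1998 is within that limit.
(3) due by 9 December 1998 + 85 days = 4 March 1999; done 8 March 1999 — 4 days late.
The procedure was therefore not followed at step 3.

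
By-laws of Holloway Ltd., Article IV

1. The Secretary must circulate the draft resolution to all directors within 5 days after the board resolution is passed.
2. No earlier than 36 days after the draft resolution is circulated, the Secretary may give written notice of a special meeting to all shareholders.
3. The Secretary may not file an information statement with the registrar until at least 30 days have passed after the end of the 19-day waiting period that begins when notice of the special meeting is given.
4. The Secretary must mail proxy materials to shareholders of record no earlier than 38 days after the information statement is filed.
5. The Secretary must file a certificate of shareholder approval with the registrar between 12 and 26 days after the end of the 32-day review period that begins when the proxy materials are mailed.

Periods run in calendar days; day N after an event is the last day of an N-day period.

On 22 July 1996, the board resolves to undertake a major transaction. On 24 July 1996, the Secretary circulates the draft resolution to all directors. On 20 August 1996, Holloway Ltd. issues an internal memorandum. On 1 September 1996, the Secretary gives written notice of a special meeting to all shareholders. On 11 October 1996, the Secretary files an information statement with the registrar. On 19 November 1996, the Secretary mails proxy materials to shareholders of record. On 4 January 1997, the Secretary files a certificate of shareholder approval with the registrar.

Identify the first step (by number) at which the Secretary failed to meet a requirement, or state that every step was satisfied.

Step 3

(1) due by 22 July 1996 + 5 days = 27 July 1996; done 24 July 1996 — timely.
(2) permitted from 24 July 1996 + 36 days = 29 August 1996 onward; done 1 September 1996 — permitted.
(3) permitted from 20 September 1996 + 30 days = 20 October 1996 onward; 11 October 1996 is 9 days before the earliest permitted date.
That is the first point of non-compliance.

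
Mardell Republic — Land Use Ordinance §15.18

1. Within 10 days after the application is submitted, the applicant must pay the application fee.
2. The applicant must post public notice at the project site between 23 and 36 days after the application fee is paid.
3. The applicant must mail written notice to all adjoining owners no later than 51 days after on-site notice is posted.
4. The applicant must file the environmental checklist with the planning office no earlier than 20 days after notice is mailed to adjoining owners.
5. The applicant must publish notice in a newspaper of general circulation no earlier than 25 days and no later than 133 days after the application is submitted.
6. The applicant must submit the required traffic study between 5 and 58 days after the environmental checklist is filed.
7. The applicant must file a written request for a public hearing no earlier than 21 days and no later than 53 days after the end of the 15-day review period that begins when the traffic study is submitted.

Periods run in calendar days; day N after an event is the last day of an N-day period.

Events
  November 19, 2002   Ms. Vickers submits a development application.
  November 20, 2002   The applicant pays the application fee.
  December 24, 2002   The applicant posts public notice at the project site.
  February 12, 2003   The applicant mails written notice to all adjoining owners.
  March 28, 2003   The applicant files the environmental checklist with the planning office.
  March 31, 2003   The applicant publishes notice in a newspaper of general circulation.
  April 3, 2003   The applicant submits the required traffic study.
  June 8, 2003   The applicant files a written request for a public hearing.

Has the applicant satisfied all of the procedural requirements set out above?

Step 1 — counting 10 days from November 19, 2002 (when the application is submitted) gives a deadline of November 29, 2002; completed November 20, 2002, before the deadline.
Step 2 — 23 and 36 days from November 20, 2002 (when the application fee is paid) are December 13, 2002 and December 26, 2002 respectively; done December 24, 2002, which is between those dates.
Step 3 — counting 51 days from December 24, 2002 (when on-site notice is posted) gives a deadline of February 13, 2003; completed February 12, 2003, before the deadline.
Step 4 — must wait 20 days from February 12, 2003 (when notice is mailed to adjoining owners), so not before March 4, 2003; March 28, 2003 is on or after that date.
Step 5 — 25 and 133 days from November 19, 2002 (when the application is submitted) are December 14, 2002 and April 1, 2003 respectively; done March 31, 2003 — within the window.
Step 6 — 5 and 58 days from March 28, 2003 (when the environmental checklist is filed) are April 2, 2003 and May 25, 2003 respectively; done April 3, 2003, which is between those dates.
Step 7 — 21 and 53 days from April 18, 2003 (end of the 15-day review period, which began when the traffic study is submitted on April 3, 2003) are May 9, 2003 and June 10, 2003 respectively; done June 8, 2003, which is between those dates.

Yes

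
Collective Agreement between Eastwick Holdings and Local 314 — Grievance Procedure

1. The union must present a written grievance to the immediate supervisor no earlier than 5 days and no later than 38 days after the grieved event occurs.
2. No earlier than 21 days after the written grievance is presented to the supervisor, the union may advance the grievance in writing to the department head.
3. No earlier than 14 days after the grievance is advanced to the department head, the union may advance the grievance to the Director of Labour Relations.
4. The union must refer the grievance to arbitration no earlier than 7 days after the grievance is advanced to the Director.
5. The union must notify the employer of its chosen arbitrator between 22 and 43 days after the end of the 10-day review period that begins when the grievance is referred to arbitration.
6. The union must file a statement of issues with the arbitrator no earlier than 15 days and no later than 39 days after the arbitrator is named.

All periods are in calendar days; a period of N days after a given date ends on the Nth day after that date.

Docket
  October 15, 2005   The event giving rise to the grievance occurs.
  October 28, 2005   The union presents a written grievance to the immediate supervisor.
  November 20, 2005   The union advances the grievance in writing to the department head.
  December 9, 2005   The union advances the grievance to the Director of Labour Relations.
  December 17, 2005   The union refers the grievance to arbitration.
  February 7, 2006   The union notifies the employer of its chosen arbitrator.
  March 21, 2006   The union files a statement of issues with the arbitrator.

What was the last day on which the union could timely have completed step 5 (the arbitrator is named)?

February 8, 2006

The grievance is referred to arbitration on December 17, 2005; the 10-day review period therefore ends December 27, 2005, and step 5 runs from that date. The window is 22–43 days after December 27, 2005; it closes on February 8, 2006.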